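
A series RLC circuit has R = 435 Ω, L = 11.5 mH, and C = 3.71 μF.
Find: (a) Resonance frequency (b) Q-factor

Step 1 — Resonance condition Im(Z)=0 gives ω₀ = 1/√(LC).
Step 2 — ω₀ = 1/√(0.0115·3.71e-06) = 4841 rad/s.
Step 3 — f₀ = ω₀/(2π) = 770.5 Hz.
Step 4 — Series Q: Q = ω₀L/R = 4841·0.0115/435 = 0.128.

(a) f₀ = 770.5 Hz  (b) Q = 0.128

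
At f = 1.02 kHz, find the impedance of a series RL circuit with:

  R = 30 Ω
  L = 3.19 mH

Step 1 — Angular frequency: ω = 2π·f = 2π·1020 = 6409 rad/s.
Step 2 — Component impedances:
  R: Z = R = 30 Ω
  L: Z = jωL = j·6409·0.00319 = 0 + j20.44 Ω
Step 3 — Series combination: Z_total = R + L = 30 + j20.44 Ω = 36.3∠34.3° Ω.

Z = 30 + j20.44 Ω = 36.3∠34.3° Ω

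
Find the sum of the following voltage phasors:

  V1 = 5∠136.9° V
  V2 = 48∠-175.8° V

Step 1 — Convert each phasor to rectangular form:
  V1 = 5·(cos(136.9°) + j·sin(136.9°)) = -3.651 + j3.416 V
  V2 = 48·(cos(-175.8°) + j·sin(-175.8°)) = -47.87 - j3.515 V
Step 2 — Sum components: V_total = -51.52 - j0.09906 V.
Step 3 — Convert to polar: |V_total| = 51.52 V, ∠V_total = -179.9°.

V_total = 51.52∠-179.9° V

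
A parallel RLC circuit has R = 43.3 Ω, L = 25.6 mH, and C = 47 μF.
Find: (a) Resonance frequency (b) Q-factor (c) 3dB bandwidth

Step 1 — Resonance: ω₀ = 1/√(LC) = 1/√(0.0256·4.7e-05) = 911.7 rad/s.
Step 2 — f₀ = ω₀/(2π) = 145.1 Hz.
Step 3 — Parallel Q: Q = R/(ω₀L) = 43.3/(911.7·0.0256) = 1.855.
Step 4 — Bandwidth: Δω = ω₀/Q = 491.4 rad/s; BW = Δω/(2π) = 78.2 Hz.

(a) f₀ = 145.1 Hz  (b) Q = 1.855  (c) BW = 78.2 Hz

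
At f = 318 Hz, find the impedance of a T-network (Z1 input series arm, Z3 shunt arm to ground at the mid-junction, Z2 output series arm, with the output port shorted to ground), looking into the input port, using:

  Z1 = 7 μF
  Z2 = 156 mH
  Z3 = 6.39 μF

Step 1 — Angular frequency: ω = 2π·f = 2π·318 = 1998 rad/s.
Step 2 — Component impedances:
  Z1: Z = 1/(jωC) = -j/(ω·C) = 0 - j71.5 Ω
  Z2: Z = jωL = j·1998·0.156 = 0 + j311.7 Ω
  Z3: Z = 1/(jωC) = -j/(ω·C) = 0 - j78.32 Ω
Step 3 — With the output port shorted to ground, the output series arm Z2 runs from the junction to ground; the shunt arm Z3 also runs from the junction to ground. They appear in parallel: Z3 || Z2 = 0 - j104.6 Ω.
Step 4 — Series with input arm Z1: Z_in = Z1 + (Z3 || Z2) = 0 - j176.1 Ω = 176.1∠-90.0° Ω.

Z = 0 - j176.1 Ω = 176.1∠-90.0° Ω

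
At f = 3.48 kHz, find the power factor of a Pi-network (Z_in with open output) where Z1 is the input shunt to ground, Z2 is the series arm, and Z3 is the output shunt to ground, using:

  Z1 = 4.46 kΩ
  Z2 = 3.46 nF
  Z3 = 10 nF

Step 1 — Angular frequency: ω = 2π·f = 2π·3480 = 2.187e+04 rad/s.
Step 2 — Component impedances:
  Z1: Z = R = 4460 Ω
  Z2: Z = 1/(jωC) = -j/(ω·C) = 0 - j1.322e+04 Ω
  Z3: Z = 1/(jωC) = -j/(ω·C) = 0 - j4573 Ω
Step 3 — With open output, the series arm Z2 and the output shunt Z3 appear in series to ground: Z2 + Z3 = 0 - j1.779e+04 Ω.
Step 4 — Parallel with input shunt Z1: Z_in = Z1 || (Z2 + Z3) = 4196 - j1052 Ω = 4326∠-14.1° Ω.
Step 5 — Power factor: PF = cos(φ) = Re(Z)/|Z| = 4196.3/4326.1 = 0.97.
Step 6 — Type: Im(Z) = -1052 ⇒ leading (phase φ = -14.1°).

PF = 0.97 (leading, φ = -14.1°)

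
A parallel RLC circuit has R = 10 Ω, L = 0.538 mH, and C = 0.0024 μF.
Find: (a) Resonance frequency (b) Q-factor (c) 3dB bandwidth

Step 1 — Resonance: ω₀ = 1/√(LC) = 1/√(0.000538·2.4e-09) = 8.8e+05 rad/s.
Step 2 — f₀ = ω₀/(2π) = 1.401e+05 Hz.
Step 3 — Parallel Q: Q = R/(ω₀L) = 10/(8.8e+05·0.000538) = 0.02112.
Step 4 — Bandwidth: Δω = ω₀/Q = 4.167e+07 rad/s; BW = Δω/(2π) = 6.631e+06 Hz.

(a) f₀ = 1.401e+05 Hz  (b) Q = 0.02112  (c) BW = 6.631e+06 Hz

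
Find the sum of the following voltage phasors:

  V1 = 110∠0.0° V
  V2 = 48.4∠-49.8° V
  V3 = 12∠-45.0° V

Step 1 — Convert each phasor to rectangular form:
  V1 = 110·(cos(0.0°) + j·sin(0.0°)) = 110 V
  V2 = 48.4·(cos(-49.8°) + j·sin(-49.8°)) = 31.24 - j36.97 V
  V3 = 12·(cos(-45.0°) + j·sin(-45.0°)) = 8.485 - j8.485 V
Step 2 — Sum components: V_total = 149.7 - j45.45 V.
Step 3 — Convert to polar: |V_total| = 156.5 V, ∠V_total = -16.9°.

V_total = 156.5∠-16.9° V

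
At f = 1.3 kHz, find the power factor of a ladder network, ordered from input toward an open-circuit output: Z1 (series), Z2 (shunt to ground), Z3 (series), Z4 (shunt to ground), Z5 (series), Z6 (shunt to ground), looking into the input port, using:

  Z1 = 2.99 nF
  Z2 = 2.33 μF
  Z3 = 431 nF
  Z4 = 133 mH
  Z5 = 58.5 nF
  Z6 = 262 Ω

Step 1 — Angular frequency: ω = 2π·f = 2π·1300 = 8168 rad/s.
Step 2 — Component impedances:
  Z1: Z = 1/(jωC) = -j/(ω·C) = 0 - j4.095e+04 Ω
  Z2: Z = 1/(jωC) = -j/(ω·C) = 0 - j52.54 Ω
  Z3: Z = 1/(jωC) = -j/(ω·C) = 0 - j284.1 Ω
  Z4: Z = jωL = j·8168·0.133 = 0 + j1086 Ω
  Z5: Z = 1/(jωC) = -j/(ω·C) = 0 - j2093 Ω
  Z6: Z = R = 262 Ω
Step 3 — Ladder network (open output): work backward from the far end, alternating series and parallel combinations. Z_in = 0.2257 - j4.1e+04 Ω = 4.1e+04∠-90.0° Ω.
Step 4 — Power factor: PF = cos(φ) = Re(Z)/|Z| = 0.22573/40999 = 5.506e-06.
Step 5 — Type: Im(Z) = -4.1e+04 ⇒ leading (phase φ = -90.0°).

PF = 5.506e-06 (leading, φ = -90.0°)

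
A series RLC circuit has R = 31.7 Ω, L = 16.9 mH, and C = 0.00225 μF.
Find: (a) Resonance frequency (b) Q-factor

Step 1 — Resonance condition Im(Z)=0 gives ω₀ = 1/√(LC).
Step 2 — ω₀ = 1/√(0.0169·2.25e-09) = 1.622e+05 rad/s.
Step 3 — f₀ = ω₀/(2π) = 2.581e+04 Hz.
Step 4 — Series Q: Q = ω₀L/R = 1.622e+05·0.0169/31.7 = 86.46.

(a) f₀ = 2.581e+04 Hz  (b) Q = 86.46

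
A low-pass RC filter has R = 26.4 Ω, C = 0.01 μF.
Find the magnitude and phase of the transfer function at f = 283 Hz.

Step 1 — Angular frequency: ω = 2π·283 = 1778 rad/s.
Step 2 — Transfer function: H(jω) = 1/(1 + jωRC).
Step 3 — Denominator: 1 + jωRC = 1 + j·1778·26.4·1e-08 = 1 + j0.0004694.
Step 4 — H = 1 - j0.0004694.
Step 5 — Magnitude: |H| = 1 (-0.0 dB); phase: φ = -0.0°.

|H| = 1 (-0.0 dB), φ = -0.0°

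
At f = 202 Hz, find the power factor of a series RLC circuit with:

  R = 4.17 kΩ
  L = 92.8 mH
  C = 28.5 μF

Step 1 — Angular frequency: ω = 2π·f = 2π·202 = 1269 rad/s.
Step 2 — Component impedances:
  R: Z = R = 4170 Ω
  L: Z = jωL = j·1269·0.0928 = 0 + j117.8 Ω
  C: Z = 1/(jωC) = -j/(ω·C) = 0 - j27.65 Ω
Step 3 — Series combination: Z_total = R + L + C = 4170 + j90.14 Ω = 4171∠1.2° Ω.
Step 4 — Power factor: PF = cos(φ) = Re(Z)/|Z| = 4170/4171 = 0.9998.
Step 5 — Type: Im(Z) = 90.14 ⇒ lagging (phase φ = 1.2°).

PF = 0.9998 (lagging, φ = 1.2°)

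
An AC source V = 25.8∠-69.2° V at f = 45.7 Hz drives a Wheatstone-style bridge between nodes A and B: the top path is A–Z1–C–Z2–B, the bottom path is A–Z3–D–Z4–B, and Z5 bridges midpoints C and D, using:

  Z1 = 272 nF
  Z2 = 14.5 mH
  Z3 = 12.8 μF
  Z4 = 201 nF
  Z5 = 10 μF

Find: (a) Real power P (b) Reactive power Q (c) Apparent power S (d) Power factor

Step 1 — Angular frequency: ω = 2π·f = 2π·45.7 = 287.1 rad/s.
Step 2 — Component impedances:
  Z1: Z = 1/(jωC) = -j/(ω·C) = 0 - j1.28e+04 Ω
  Z2: Z = jωL = j·287.1·0.0145 = 0 + j4.164 Ω
  Z3: Z = 1/(jωC) = -j/(ω·C) = 0 - j272.1 Ω
  Z4: Z = 1/(jωC) = -j/(ω·C) = 0 - j1.733e+04 Ω
  Z5: Z = 1/(jωC) = -j/(ω·C) = 0 - j348.3 Ω
Step 3 — Bridge requires nodal analysis (the Z5 bridge couples midpoints C and D, so the two paths cannot be reduced to a simple series/parallel combination). Setting node B to ground and injecting 1 A at node A, the 3-node admittance system at A, C, D solves to V_A = Z_AB = 0 - j581.4 Ω = 581.4∠-90.0° Ω.
Step 4 — Source phasor: V = 25.8∠-69.2° V = 9.162 - j24.12 V.
Step 5 — Current: I = V / Z = 0.04148 + j0.01576 A = 0.04437∠20.8° A.
Step 6 — Complex power: S = V·I* = 0 - j1.145 VA.
Step 7 — Real power: P = Re(S) = 0 W.
Step 8 — Reactive power: Q = Im(S) = -1.145 VAR.
Step 9 — Apparent power: |S| = 1.145 VA.
Step 10 — Power factor: PF = P/|S| = 0 (leading).

(a) P = 0 W  (b) Q = -1.145 VAR  (c) S = 1.145 VA  (d) PF = 0 (leading)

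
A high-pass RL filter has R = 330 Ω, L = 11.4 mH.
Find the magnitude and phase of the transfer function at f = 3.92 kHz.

Step 1 — Angular frequency: ω = 2π·3920 = 2.463e+04 rad/s.
Step 2 — Transfer function: H(jω) = jωL/(R + jωL).
Step 3 — Numerator jωL = j·280.8; denominator R + jωL = 330 + j280.8.
Step 4 — H = 0.4199 + j0.4935.
Step 5 — Magnitude: |H| = 0.648 (-3.8 dB); phase: φ = 49.6°.

|H| = 0.648 (-3.8 dB), φ = 49.6°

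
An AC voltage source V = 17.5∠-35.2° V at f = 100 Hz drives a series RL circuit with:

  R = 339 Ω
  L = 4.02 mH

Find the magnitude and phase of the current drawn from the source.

Step 1 — Angular frequency: ω = 2π·f = 2π·100 = 628.3 rad/s.
Step 2 — Component impedances:
  R: Z = R = 339 Ω
  L: Z = jωL = j·628.3·0.00402 = 0 + j2.526 Ω
Step 3 — Series combination: Z_total = R + L = 339 + j2.526 Ω = 339∠0.4° Ω.
Step 4 — Source phasor: V = 17.5∠-35.2° V = 14.3 - j10.09 V.
Step 5 — Ohm's law: I = V / Z_total = (14.3 - j10.09) / (339 + j2.526) = 0.04196 - j0.03007 A.
Step 6 — Convert to polar: |I| = 0.05162 A, ∠I = -35.6°.

I = 0.05162∠-35.6° A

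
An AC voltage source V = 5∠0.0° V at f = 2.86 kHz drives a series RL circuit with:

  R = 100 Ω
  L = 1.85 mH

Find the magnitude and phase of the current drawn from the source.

Step 1 — Angular frequency: ω = 2π·f = 2π·2860 = 1.797e+04 rad/s.
Step 2 — Component impedances:
  R: Z = R = 100 Ω
  L: Z = jωL = j·1.797e+04·0.00185 = 0 + j33.24 Ω
Step 3 — Series combination: Z_total = R + L = 100 + j33.24 Ω = 105.4∠18.4° Ω.
Step 4 — Source phasor: V = 5∠0.0° V = 5 V.
Step 5 — Ohm's law: I = V / Z_total = (5) / (100 + j33.24) = 0.04502 - j0.01497 A.
Step 6 — Convert to polar: |I| = 0.04745 A, ∠I = -18.4°.

I = 0.04745∠-18.4° A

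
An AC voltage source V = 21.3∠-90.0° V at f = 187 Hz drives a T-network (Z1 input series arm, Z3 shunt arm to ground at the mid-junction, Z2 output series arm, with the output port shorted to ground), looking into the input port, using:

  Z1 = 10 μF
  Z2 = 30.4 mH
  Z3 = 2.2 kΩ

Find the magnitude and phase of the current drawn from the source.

Step 1 — Angular frequency: ω = 2π·f = 2π·187 = 1175 rad/s.
Step 2 — Component impedances:
  Z1: Z = 1/(jωC) = -j/(ω·C) = 0 - j85.11 Ω
  Z2: Z = jωL = j·1175·0.0304 = 0 + j35.72 Ω
  Z3: Z = R = 2200 Ω
Step 3 — With the output port shorted to ground, the output series arm Z2 runs from the junction to ground; the shunt arm Z3 also runs from the junction to ground. They appear in parallel: Z3 || Z2 = 0.5798 + j35.71 Ω.
Step 4 — Series with input arm Z1: Z_in = Z1 + (Z3 || Z2) = 0.5798 - j49.4 Ω = 49.4∠-89.3° Ω.
Step 5 — Source phasor: V = 21.3∠-90.0° V = 0 - j21.3 V.
Step 6 — Ohm's law: I = V / Z_total = (0 - j21.3) / (0.5798 - j49.4) = 0.4311 - j0.00506 A.
Step 7 — Convert to polar: |I| = 0.4311 A, ∠I = -0.7°.

I = 0.4311∠-0.7° A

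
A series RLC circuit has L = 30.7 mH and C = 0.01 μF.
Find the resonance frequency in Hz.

Step 1 — Resonance condition Im(Z)=0 gives ω₀ = 1/√(LC).
Step 2 — ω₀ = 1/√(0.0307·1e-08) = 5.707e+04 rad/s.
Step 3 — f₀ = ω₀/(2π) = 9083 Hz.

f₀ = 9083 Hz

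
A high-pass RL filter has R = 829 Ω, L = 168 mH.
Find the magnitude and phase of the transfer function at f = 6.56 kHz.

Step 1 — Angular frequency: ω = 2π·6560 = 4.122e+04 rad/s.
Step 2 — Transfer function: H(jω) = jωL/(R + jωL).
Step 3 — Numerator jωL = j·6925; denominator R + jωL = 829 + j6925.
Step 4 — H = 0.9859 + j0.118.
Step 5 — Magnitude: |H| = 0.9929 (-0.1 dB); phase: φ = 6.8°.

|H| = 0.9929 (-0.1 dB), φ = 6.8°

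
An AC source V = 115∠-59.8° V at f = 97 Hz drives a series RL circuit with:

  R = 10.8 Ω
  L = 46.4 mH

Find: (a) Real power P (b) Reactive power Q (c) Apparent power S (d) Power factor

Step 1 — Angular frequency: ω = 2π·f = 2π·97 = 609.5 rad/s.
Step 2 — Component impedances:
  R: Z = R = 10.8 Ω
  L: Z = jωL = j·609.5·0.0464 = 0 + j28.28 Ω
Step 3 — Series combination: Z_total = R + L = 10.8 + j28.28 Ω = 30.27∠69.1° Ω.
Step 4 — Source phasor: V = 115∠-59.8° V = 57.85 - j99.39 V.
Step 5 — Current: I = V / Z = -2.385 - j2.957 A = 3.799∠-128.9° A.
Step 6 — Complex power: S = V·I* = 155.9 + j408.1 VA.
Step 7 — Real power: P = Re(S) = 155.9 W.
Step 8 — Reactive power: Q = Im(S) = 408.1 VAR.
Step 9 — Apparent power: |S| = 436.9 VA.
Step 10 — Power factor: PF = P/|S| = 0.3568 (lagging).

(a) P = 155.9 W  (b) Q = 408.1 VAR  (c) S = 436.9 VA  (d) PF = 0.3568 (lagging)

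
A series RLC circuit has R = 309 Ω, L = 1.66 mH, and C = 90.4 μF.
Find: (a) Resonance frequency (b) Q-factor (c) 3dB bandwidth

Step 1 — Resonance: ω₀ = 1/√(LC) = 1/√(0.00166·9.04e-05) = 2581 rad/s.
Step 2 — f₀ = ω₀/(2π) = 410.8 Hz.
Step 3 — Series Q: Q = ω₀L/R = 2581·0.00166/309 = 0.01387.
Step 4 — Bandwidth: Δω = ω₀/Q = 1.861e+05 rad/s; BW = Δω/(2π) = 2.963e+04 Hz.

(a) f₀ = 410.8 Hz  (b) Q = 0.01387  (c) BW = 2.963e+04 Hz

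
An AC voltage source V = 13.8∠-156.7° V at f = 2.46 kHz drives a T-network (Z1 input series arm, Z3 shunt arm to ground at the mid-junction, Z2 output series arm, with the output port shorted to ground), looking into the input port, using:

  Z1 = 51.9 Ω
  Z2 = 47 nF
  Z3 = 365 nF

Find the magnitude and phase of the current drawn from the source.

Step 1 — Angular frequency: ω = 2π·f = 2π·2460 = 1.546e+04 rad/s.
Step 2 — Component impedances:
  Z1: Z = R = 51.9 Ω
  Z2: Z = 1/(jωC) = -j/(ω·C) = 0 - j1377 Ω
  Z3: Z = 1/(jωC) = -j/(ω·C) = 0 - j177.3 Ω
Step 3 — With the output port shorted to ground, the output series arm Z2 runs from the junction to ground; the shunt arm Z3 also runs from the junction to ground. They appear in parallel: Z3 || Z2 = 0 - j157 Ω.
Step 4 — Series with input arm Z1: Z_in = Z1 + (Z3 || Z2) = 51.9 - j157 Ω = 165.4∠-71.7° Ω.
Step 5 — Source phasor: V = 13.8∠-156.7° V = -12.67 - j5.459 V.
Step 6 — Ohm's law: I = V / Z_total = (-12.67 - j5.459) / (51.9 - j157) = 0.007288 - j0.08312 A.
Step 7 — Convert to polar: |I| = 0.08344 A, ∠I = -85.0°.

I = 0.08344∠-85.0° A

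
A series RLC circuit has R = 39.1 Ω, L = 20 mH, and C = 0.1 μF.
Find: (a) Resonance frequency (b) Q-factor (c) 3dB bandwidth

Step 1 — Resonance: ω₀ = 1/√(LC) = 1/√(0.02·1e-07) = 2.236e+04 rad/s.
Step 2 — f₀ = ω₀/(2π) = 3559 Hz.
Step 3 — Series Q: Q = ω₀L/R = 2.236e+04·0.02/39.1 = 11.44.
Step 4 — Bandwidth: Δω = ω₀/Q = 1955 rad/s; BW = Δω/(2π) = 311.1 Hz.

(a) f₀ = 3559 Hz  (b) Q = 11.44  (c) BW = 311.1 Hz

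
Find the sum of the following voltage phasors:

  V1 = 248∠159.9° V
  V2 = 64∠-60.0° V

Step 1 — Convert each phasor to rectangular form:
  V1 = 248·(cos(159.9°) + j·sin(159.9°)) = -232.9 + j85.23 V
  V2 = 64·(cos(-60.0°) + j·sin(-60.0°)) = 32 - j55.43 V
Step 2 — Sum components: V_total = -200.9 + j29.8 V.
Step 3 — Convert to polar: |V_total| = 203.1 V, ∠V_total = 171.6°.

V_total = 203.1∠171.6° V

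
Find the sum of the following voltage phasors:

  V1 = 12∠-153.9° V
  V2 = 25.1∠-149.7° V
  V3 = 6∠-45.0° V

Step 1 — Convert each phasor to rectangular form:
  V1 = 12·(cos(-153.9°) + j·sin(-153.9°)) = -10.78 - j5.279 V
  V2 = 25.1·(cos(-149.7°) + j·sin(-149.7°)) = -21.67 - j12.66 V
  V3 = 6·(cos(-45.0°) + j·sin(-45.0°)) = 4.243 - j4.243 V
Step 2 — Sum components: V_total = -28.2 - j22.19 V.
Step 3 — Convert to polar: |V_total| = 35.88 V, ∠V_total = -141.8°.

V_total = 35.88∠-141.8° V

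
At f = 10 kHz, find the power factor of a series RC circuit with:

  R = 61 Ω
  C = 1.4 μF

Step 1 — Angular frequency: ω = 2π·f = 2π·1e+04 = 6.283e+04 rad/s.
Step 2 — Component impedances:
  R: Z = R = 61 Ω
  C: Z = 1/(jωC) = -j/(ω·C) = 0 - j11.37 Ω
Step 3 — Series combination: Z_total = R + C = 61 - j11.37 Ω = 62.05∠-10.6° Ω.
Step 4 — Power factor: PF = cos(φ) = Re(Z)/|Z| = 61/62.05 = 0.9831.
Step 5 — Type: Im(Z) = -11.37 ⇒ leading (phase φ = -10.6°).

PF = 0.9831 (leading, φ = -10.6°)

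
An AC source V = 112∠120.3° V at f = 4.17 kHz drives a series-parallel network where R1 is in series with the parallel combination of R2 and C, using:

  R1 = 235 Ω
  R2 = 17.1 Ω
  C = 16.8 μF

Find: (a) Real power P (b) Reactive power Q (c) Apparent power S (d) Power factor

Step 1 — Angular frequency: ω = 2π·f = 2π·4170 = 2.62e+04 rad/s.
Step 2 — Component impedances:
  R1: Z = R = 235 Ω
  R2: Z = R = 17.1 Ω
  C: Z = 1/(jωC) = -j/(ω·C) = 0 - j2.272 Ω
Step 3 — Parallel branch: R2 || C = 1/(1/R2 + 1/C) = 0.2966 - j2.232 Ω.
Step 4 — Series with R1: Z_total = R1 + (R2 || C) = 235.3 - j2.232 Ω = 235.3∠-0.5° Ω.
Step 5 — Source phasor: V = 112∠120.3° V = -56.51 + j96.7 V.
Step 6 — Current: I = V / Z = -0.244 + j0.4087 A = 0.476∠120.8° A.
Step 7 — Complex power: S = V·I* = 53.31 - j0.5058 VA.
Step 8 — Real power: P = Re(S) = 53.31 W.
Step 9 — Reactive power: Q = Im(S) = -0.5058 VAR.
Step 10 — Apparent power: |S| = 53.31 VA.
Step 11 — Power factor: PF = P/|S| = 1 (leading).

(a) P = 53.31 W  (b) Q = -0.5058 VAR  (c) S = 53.31 VA  (d) PF = 1 (leading)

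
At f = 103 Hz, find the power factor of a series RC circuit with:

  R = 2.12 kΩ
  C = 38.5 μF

Step 1 — Angular frequency: ω = 2π·f = 2π·103 = 647.2 rad/s.
Step 2 — Component impedances:
  R: Z = R = 2120 Ω
  C: Z = 1/(jωC) = -j/(ω·C) = 0 - j40.13 Ω
Step 3 — Series combination: Z_total = R + C = 2120 - j40.13 Ω = 2120∠-1.1° Ω.
Step 4 — Power factor: PF = cos(φ) = Re(Z)/|Z| = 2120/2120.4 = 0.9998.
Step 5 — Type: Im(Z) = -40.13 ⇒ leading (phase φ = -1.1°).

PF = 0.9998 (leading, φ = -1.1°)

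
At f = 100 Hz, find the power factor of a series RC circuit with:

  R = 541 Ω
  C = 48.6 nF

Step 1 — Angular frequency: ω = 2π·f = 2π·100 = 628.3 rad/s.
Step 2 — Component impedances:
  R: Z = R = 541 Ω
  C: Z = 1/(jωC) = -j/(ω·C) = 0 - j3.275e+04 Ω
Step 3 — Series combination: Z_total = R + C = 541 - j3.275e+04 Ω = 3.275e+04∠-89.1° Ω.
Step 4 — Power factor: PF = cos(φ) = Re(Z)/|Z| = 541/3.275e+04 = 0.01652.
Step 5 — Type: Im(Z) = -3.275e+04 ⇒ leading (phase φ = -89.1°).

PF = 0.01652 (leading, φ = -89.1°)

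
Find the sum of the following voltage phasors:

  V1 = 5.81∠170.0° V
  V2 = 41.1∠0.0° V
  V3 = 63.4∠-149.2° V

Step 1 — Convert each phasor to rectangular form:
  V1 = 5.81·(cos(170.0°) + j·sin(170.0°)) = -5.722 + j1.009 V
  V2 = 41.1·(cos(0.0°) + j·sin(0.0°)) = 41.1 V
  V3 = 63.4·(cos(-149.2°) + j·sin(-149.2°)) = -54.46 - j32.46 V
Step 2 — Sum components: V_total = -19.08 - j31.45 V.
Step 3 — Convert to polar: |V_total| = 36.79 V, ∠V_total = -121.2°.

V_total = 36.79∠-121.2° V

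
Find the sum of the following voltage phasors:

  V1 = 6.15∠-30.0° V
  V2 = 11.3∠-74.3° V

Step 1 — Convert each phasor to rectangular form:
  V1 = 6.15·(cos(-30.0°) + j·sin(-30.0°)) = 5.326 - j3.075 V
  V2 = 11.3·(cos(-74.3°) + j·sin(-74.3°)) = 3.058 - j10.88 V
Step 2 — Sum components: V_total = 8.384 - j13.95 V.
Step 3 — Convert to polar: |V_total| = 16.28 V, ∠V_total = -59.0°.

V_total = 16.28∠-59.0° V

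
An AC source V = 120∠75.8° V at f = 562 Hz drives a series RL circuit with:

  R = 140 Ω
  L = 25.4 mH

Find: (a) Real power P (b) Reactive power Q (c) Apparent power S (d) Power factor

Step 1 — Angular frequency: ω = 2π·f = 2π·562 = 3531 rad/s.
Step 2 — Component impedances:
  R: Z = R = 140 Ω
  L: Z = jωL = j·3531·0.0254 = 0 + j89.69 Ω
Step 3 — Series combination: Z_total = R + L = 140 + j89.69 Ω = 166.3∠32.6° Ω.
Step 4 — Source phasor: V = 120∠75.8° V = 29.44 + j116.3 V.
Step 5 — Current: I = V / Z = 0.5265 + j0.4936 A = 0.7217∠43.2° A.
Step 6 — Complex power: S = V·I* = 72.93 + j46.72 VA.
Step 7 — Real power: P = Re(S) = 72.93 W.
Step 8 — Reactive power: Q = Im(S) = 46.72 VAR.
Step 9 — Apparent power: |S| = 86.61 VA.
Step 10 — Power factor: PF = P/|S| = 0.842 (lagging).

(a) P = 72.93 W  (b) Q = 46.72 VAR  (c) S = 86.61 VA  (d) PF = 0.842 (lagging)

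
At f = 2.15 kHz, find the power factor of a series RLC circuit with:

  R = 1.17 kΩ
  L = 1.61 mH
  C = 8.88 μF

Step 1 — Angular frequency: ω = 2π·f = 2π·2150 = 1.351e+04 rad/s.
Step 2 — Component impedances:
  R: Z = R = 1170 Ω
  L: Z = jωL = j·1.351e+04·0.00161 = 0 + j21.75 Ω
  C: Z = 1/(jωC) = -j/(ω·C) = 0 - j8.336 Ω
Step 3 — Series combination: Z_total = R + L + C = 1170 + j13.41 Ω = 1170∠0.7° Ω.
Step 4 — Power factor: PF = cos(φ) = Re(Z)/|Z| = 1170/1170.1 = 0.9999.
Step 5 — Type: Im(Z) = 13.41 ⇒ lagging (phase φ = 0.7°).

PF = 0.9999 (lagging, φ = 0.7°)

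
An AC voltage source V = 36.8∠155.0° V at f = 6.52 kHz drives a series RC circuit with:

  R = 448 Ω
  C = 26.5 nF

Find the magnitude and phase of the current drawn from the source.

Step 1 — Angular frequency: ω = 2π·f = 2π·6520 = 4.097e+04 rad/s.
Step 2 — Component impedances:
  R: Z = R = 448 Ω
  C: Z = 1/(jωC) = -j/(ω·C) = 0 - j921.1 Ω
Step 3 — Series combination: Z_total = R + C = 448 - j921.1 Ω = 1024∠-64.1° Ω.
Step 4 — Source phasor: V = 36.8∠155.0° V = -33.35 + j15.55 V.
Step 5 — Ohm's law: I = V / Z_total = (-33.35 + j15.55) / (448 - j921.1) = -0.0279 - j0.02264 A.
Step 6 — Convert to polar: |I| = 0.03593 A, ∠I = -140.9°.

I = 0.03593∠-140.9° A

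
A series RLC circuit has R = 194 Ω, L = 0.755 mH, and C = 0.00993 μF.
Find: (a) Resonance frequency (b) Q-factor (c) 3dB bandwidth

Step 1 — Resonance: ω₀ = 1/√(LC) = 1/√(0.000755·9.93e-09) = 3.652e+05 rad/s.
Step 2 — f₀ = ω₀/(2π) = 5.813e+04 Hz.
Step 3 — Series Q: Q = ω₀L/R = 3.652e+05·0.000755/194 = 1.421.
Step 4 — Bandwidth: Δω = ω₀/Q = 2.57e+05 rad/s; BW = Δω/(2π) = 4.09e+04 Hz.

(a) f₀ = 5.813e+04 Hz  (b) Q = 1.421  (c) BW = 4.09e+04 Hz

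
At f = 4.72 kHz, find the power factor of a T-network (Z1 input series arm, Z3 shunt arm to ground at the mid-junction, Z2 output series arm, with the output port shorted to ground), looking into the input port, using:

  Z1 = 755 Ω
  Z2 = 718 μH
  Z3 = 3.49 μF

Step 1 — Angular frequency: ω = 2π·f = 2π·4720 = 2.966e+04 rad/s.
Step 2 — Component impedances:
  Z1: Z = R = 755 Ω
  Z2: Z = jωL = j·2.966e+04·0.000718 = 0 + j21.29 Ω
  Z3: Z = 1/(jωC) = -j/(ω·C) = 0 - j9.662 Ω
Step 3 — With the output port shorted to ground, the output series arm Z2 runs from the junction to ground; the shunt arm Z3 also runs from the junction to ground. They appear in parallel: Z3 || Z2 = 0 - j17.69 Ω.
Step 4 — Series with input arm Z1: Z_in = Z1 + (Z3 || Z2) = 755 - j17.69 Ω = 755.2∠-1.3° Ω.
Step 5 — Power factor: PF = cos(φ) = Re(Z)/|Z| = 755/755.2 = 0.9997.
Step 6 — Type: Im(Z) = -17.69 ⇒ leading (phase φ = -1.3°).

PF = 0.9997 (leading, φ = -1.3°)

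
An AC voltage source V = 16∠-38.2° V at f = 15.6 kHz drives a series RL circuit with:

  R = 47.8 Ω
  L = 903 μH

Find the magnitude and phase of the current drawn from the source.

Step 1 — Angular frequency: ω = 2π·f = 2π·1.56e+04 = 9.802e+04 rad/s.
Step 2 — Component impedances:
  R: Z = R = 47.8 Ω
  L: Z = jωL = j·9.802e+04·0.000903 = 0 + j88.51 Ω
Step 3 — Series combination: Z_total = R + L = 47.8 + j88.51 Ω = 100.6∠61.6° Ω.
Step 4 — Source phasor: V = 16∠-38.2° V = 12.57 - j9.895 V.
Step 5 — Ohm's law: I = V / Z_total = (12.57 - j9.895) / (47.8 + j88.51) = -0.02715 - j0.1567 A.
Step 6 — Convert to polar: |I| = 0.1591 A, ∠I = -99.8°.

I = 0.1591∠-99.8° A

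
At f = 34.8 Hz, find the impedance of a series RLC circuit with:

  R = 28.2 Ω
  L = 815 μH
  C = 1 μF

Step 1 — Angular frequency: ω = 2π·f = 2π·34.8 = 218.7 rad/s.
Step 2 — Component impedances:
  R: Z = R = 28.2 Ω
  L: Z = jωL = j·218.7·0.000815 = 0 + j0.1782 Ω
  C: Z = 1/(jωC) = -j/(ω·C) = 0 - j4573 Ω
Step 3 — Series combination: Z_total = R + L + C = 28.2 - j4573 Ω = 4573∠-89.6° Ω.

Z = 28.2 - j4573 Ω = 4573∠-89.6° Ω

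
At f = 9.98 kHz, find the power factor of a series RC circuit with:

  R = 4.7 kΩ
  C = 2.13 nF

Step 1 — Angular frequency: ω = 2π·f = 2π·9980 = 6.271e+04 rad/s.
Step 2 — Component impedances:
  R: Z = R = 4700 Ω
  C: Z = 1/(jωC) = -j/(ω·C) = 0 - j7487 Ω
Step 3 — Series combination: Z_total = R + C = 4700 - j7487 Ω = 8840∠-57.9° Ω.
Step 4 — Power factor: PF = cos(φ) = Re(Z)/|Z| = 4700/8840 = 0.5317.
Step 5 — Type: Im(Z) = -7487 ⇒ leading (phase φ = -57.9°).

PF = 0.5317 (leading, φ = -57.9°)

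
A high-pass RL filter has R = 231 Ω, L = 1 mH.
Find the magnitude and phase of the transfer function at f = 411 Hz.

Step 1 — Angular frequency: ω = 2π·411 = 2582 rad/s.
Step 2 — Transfer function: H(jω) = jωL/(R + jωL).
Step 3 — Numerator jωL = j·2.582; denominator R + jωL = 231 + j2.582.
Step 4 — H = 0.000125 + j0.01118.
Step 5 — Magnitude: |H| = 0.01118 (-39.0 dB); phase: φ = 89.4°.

|H| = 0.01118 (-39.0 dB), φ = 89.4°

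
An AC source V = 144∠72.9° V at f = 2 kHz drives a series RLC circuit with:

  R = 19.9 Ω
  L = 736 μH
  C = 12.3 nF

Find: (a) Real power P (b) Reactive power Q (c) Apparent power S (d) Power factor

Step 1 — Angular frequency: ω = 2π·f = 2π·2000 = 1.257e+04 rad/s.
Step 2 — Component impedances:
  R: Z = R = 19.9 Ω
  L: Z = jωL = j·1.257e+04·0.000736 = 0 + j9.249 Ω
  C: Z = 1/(jωC) = -j/(ω·C) = 0 - j6470 Ω
Step 3 — Series combination: Z_total = R + L + C = 19.9 - j6460 Ω = 6460∠-89.8° Ω.
Step 4 — Source phasor: V = 144∠72.9° V = 42.34 + j137.6 V.
Step 5 — Current: I = V / Z = -0.02128 + j0.00662 A = 0.02229∠162.7° A.
Step 6 — Complex power: S = V·I* = 0.009887 - j3.21 VA.
Step 7 — Real power: P = Re(S) = 0.009887 W.
Step 8 — Reactive power: Q = Im(S) = -3.21 VAR.
Step 9 — Apparent power: |S| = 3.21 VA.
Step 10 — Power factor: PF = P/|S| = 0.00308 (leading).

(a) P = 0.009887 W  (b) Q = -3.21 VAR  (c) S = 3.21 VA  (d) PF = 0.00308 (leading)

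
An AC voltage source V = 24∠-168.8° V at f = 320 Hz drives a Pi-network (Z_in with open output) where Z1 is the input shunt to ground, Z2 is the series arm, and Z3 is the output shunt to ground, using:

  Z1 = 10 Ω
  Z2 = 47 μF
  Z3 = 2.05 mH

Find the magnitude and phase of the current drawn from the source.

Step 1 — Angular frequency: ω = 2π·f = 2π·320 = 2011 rad/s.
Step 2 — Component impedances:
  Z1: Z = R = 10 Ω
  Z2: Z = 1/(jωC) = -j/(ω·C) = 0 - j10.58 Ω
  Z3: Z = jωL = j·2011·0.00205 = 0 + j4.122 Ω
Step 3 — With open output, the series arm Z2 and the output shunt Z3 appear in series to ground: Z2 + Z3 = 0 - j6.46 Ω.
Step 4 — Parallel with input shunt Z1: Z_in = Z1 || (Z2 + Z3) = 2.945 - j4.558 Ω = 5.426∠-57.1° Ω.
Step 5 — Source phasor: V = 24∠-168.8° V = -23.54 - j4.662 V.
Step 6 — Ohm's law: I = V / Z_total = (-23.54 - j4.662) / (2.945 - j4.558) = -1.633 - j4.11 A.
Step 7 — Convert to polar: |I| = 4.423 A, ∠I = -111.7°.

I = 4.423∠-111.7° A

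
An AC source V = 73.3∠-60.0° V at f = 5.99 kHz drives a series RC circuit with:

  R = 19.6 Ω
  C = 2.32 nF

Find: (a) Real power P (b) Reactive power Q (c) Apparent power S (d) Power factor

Step 1 — Angular frequency: ω = 2π·f = 2π·5990 = 3.764e+04 rad/s.
Step 2 — Component impedances:
  R: Z = R = 19.6 Ω
  C: Z = 1/(jωC) = -j/(ω·C) = 0 - j1.145e+04 Ω
Step 3 — Series combination: Z_total = R + C = 19.6 - j1.145e+04 Ω = 1.145e+04∠-89.9° Ω.
Step 4 — Source phasor: V = 73.3∠-60.0° V = 36.65 - j63.48 V.
Step 5 — Current: I = V / Z = 0.005548 + j0.003191 A = 0.0064∠29.9° A.
Step 6 — Complex power: S = V·I* = 0.0008029 - j0.4691 VA.
Step 7 — Real power: P = Re(S) = 0.0008029 W.
Step 8 — Reactive power: Q = Im(S) = -0.4691 VAR.
Step 9 — Apparent power: |S| = 0.4691 VA.
Step 10 — Power factor: PF = P/|S| = 0.001711 (leading).

(a) P = 0.0008029 W  (b) Q = -0.4691 VAR  (c) S = 0.4691 VA  (d) PF = 0.001711 (leading)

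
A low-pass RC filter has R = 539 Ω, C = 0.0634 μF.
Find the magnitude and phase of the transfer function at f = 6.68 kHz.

Step 1 — Angular frequency: ω = 2π·6680 = 4.197e+04 rad/s.
Step 2 — Transfer function: H(jω) = 1/(1 + jωRC).
Step 3 — Denominator: 1 + jωRC = 1 + j·4.197e+04·539·6.34e-08 = 1 + j1.434.
Step 4 — H = 0.3271 - j0.4692.
Step 5 — Magnitude: |H| = 0.5719 (-4.9 dB); phase: φ = -55.1°.

|H| = 0.5719 (-4.9 dB), φ = -55.1°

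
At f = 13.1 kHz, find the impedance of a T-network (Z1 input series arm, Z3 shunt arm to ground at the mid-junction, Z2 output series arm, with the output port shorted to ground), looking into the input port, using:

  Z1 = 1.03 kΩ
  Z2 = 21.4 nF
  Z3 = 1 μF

Step 1 — Angular frequency: ω = 2π·f = 2π·1.31e+04 = 8.231e+04 rad/s.
Step 2 — Component impedances:
  Z1: Z = R = 1030 Ω
  Z2: Z = 1/(jωC) = -j/(ω·C) = 0 - j567.7 Ω
  Z3: Z = 1/(jωC) = -j/(ω·C) = 0 - j12.15 Ω
Step 3 — With the output port shorted to ground, the output series arm Z2 runs from the junction to ground; the shunt arm Z3 also runs from the junction to ground. They appear in parallel: Z3 || Z2 = 0 - j11.89 Ω.
Step 4 — Series with input arm Z1: Z_in = Z1 + (Z3 || Z2) = 1030 - j11.89 Ω = 1030∠-0.7° Ω.

Z = 1030 - j11.89 Ω = 1030∠-0.7° Ω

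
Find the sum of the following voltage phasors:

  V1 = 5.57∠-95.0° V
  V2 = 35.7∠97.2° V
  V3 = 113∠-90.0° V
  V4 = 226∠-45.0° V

Step 1 — Convert each phasor to rectangular form:
  V1 = 5.57·(cos(-95.0°) + j·sin(-95.0°)) = -0.4855 - j5.549 V
  V2 = 35.7·(cos(97.2°) + j·sin(97.2°)) = -4.474 + j35.42 V
  V3 = 113·(cos(-90.0°) + j·sin(-90.0°)) = 0 - j113 V
  V4 = 226·(cos(-45.0°) + j·sin(-45.0°)) = 159.8 - j159.8 V
Step 2 — Sum components: V_total = 154.8 - j242.9 V.
Step 3 — Convert to polar: |V_total| = 288.1 V, ∠V_total = -57.5°.

V_total = 288.1∠-57.5° V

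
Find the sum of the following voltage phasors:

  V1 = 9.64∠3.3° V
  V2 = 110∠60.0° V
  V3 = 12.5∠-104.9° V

Step 1 — Convert each phasor to rectangular form:
  V1 = 9.64·(cos(3.3°) + j·sin(3.3°)) = 9.624 + j0.5549 V
  V2 = 110·(cos(60.0°) + j·sin(60.0°)) = 55 + j95.26 V
  V3 = 12.5·(cos(-104.9°) + j·sin(-104.9°)) = -3.214 - j12.08 V
Step 2 — Sum components: V_total = 61.41 + j83.74 V.
Step 3 — Convert to polar: |V_total| = 103.8 V, ∠V_total = 53.7°.

V_total = 103.8∠53.7° V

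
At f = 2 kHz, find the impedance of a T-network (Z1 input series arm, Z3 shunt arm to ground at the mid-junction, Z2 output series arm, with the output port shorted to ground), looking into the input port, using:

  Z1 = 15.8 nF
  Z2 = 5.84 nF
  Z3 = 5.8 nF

Step 1 — Angular frequency: ω = 2π·f = 2π·2000 = 1.257e+04 rad/s.
Step 2 — Component impedances:
  Z1: Z = 1/(jωC) = -j/(ω·C) = 0 - j5037 Ω
  Z2: Z = 1/(jωC) = -j/(ω·C) = 0 - j1.363e+04 Ω
  Z3: Z = 1/(jωC) = -j/(ω·C) = 0 - j1.372e+04 Ω
Step 3 — With the output port shorted to ground, the output series arm Z2 runs from the junction to ground; the shunt arm Z3 also runs from the junction to ground. They appear in parallel: Z3 || Z2 = 0 - j6837 Ω.
Step 4 — Series with input arm Z1: Z_in = Z1 + (Z3 || Z2) = 0 - j1.187e+04 Ω = 1.187e+04∠-90.0° Ω.

Z = 0 - j1.187e+04 Ω = 1.187e+04∠-90.0° Ω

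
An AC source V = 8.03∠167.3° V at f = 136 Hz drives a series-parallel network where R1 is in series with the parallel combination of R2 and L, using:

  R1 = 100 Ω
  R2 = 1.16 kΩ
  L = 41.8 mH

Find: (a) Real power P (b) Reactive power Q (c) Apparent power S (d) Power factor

Step 1 — Angular frequency: ω = 2π·f = 2π·136 = 854.5 rad/s.
Step 2 — Component impedances:
  R1: Z = R = 100 Ω
  R2: Z = R = 1160 Ω
  L: Z = jωL = j·854.5·0.0418 = 0 + j35.72 Ω
Step 3 — Parallel branch: R2 || L = 1/(1/R2 + 1/L) = 1.099 + j35.68 Ω.
Step 4 — Series with R1: Z_total = R1 + (R2 || L) = 101.1 + j35.68 Ω = 107.2∠19.4° Ω.
Step 5 — Source phasor: V = 8.03∠167.3° V = -7.834 + j1.765 V.
Step 6 — Current: I = V / Z = -0.06342 + j0.03985 A = 0.0749∠147.9° A.
Step 7 — Complex power: S = V·I* = 0.5671 + j0.2002 VA.
Step 8 — Real power: P = Re(S) = 0.5671 W.
Step 9 — Reactive power: Q = Im(S) = 0.2002 VAR.
Step 10 — Apparent power: |S| = 0.6014 VA.
Step 11 — Power factor: PF = P/|S| = 0.943 (lagging).

(a) P = 0.5671 W  (b) Q = 0.2002 VAR  (c) S = 0.6014 VA  (d) PF = 0.943 (lagging)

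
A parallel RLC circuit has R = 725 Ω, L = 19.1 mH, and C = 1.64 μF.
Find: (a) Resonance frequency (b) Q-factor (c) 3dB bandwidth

Step 1 — Resonance: ω₀ = 1/√(LC) = 1/√(0.0191·1.64e-06) = 5650 rad/s.
Step 2 — f₀ = ω₀/(2π) = 899.3 Hz.
Step 3 — Parallel Q: Q = R/(ω₀L) = 725/(5650·0.0191) = 6.718.
Step 4 — Bandwidth: Δω = ω₀/Q = 841 rad/s; BW = Δω/(2π) = 133.9 Hz.

(a) f₀ = 899.3 Hz  (b) Q = 6.718  (c) BW = 133.9 Hz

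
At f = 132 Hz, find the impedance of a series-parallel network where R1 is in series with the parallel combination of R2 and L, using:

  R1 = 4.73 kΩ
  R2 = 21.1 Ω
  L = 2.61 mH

Step 1 — Angular frequency: ω = 2π·f = 2π·132 = 829.4 rad/s.
Step 2 — Component impedances:
  R1: Z = R = 4730 Ω
  R2: Z = R = 21.1 Ω
  L: Z = jωL = j·829.4·0.00261 = 0 + j2.165 Ω
Step 3 — Parallel branch: R2 || L = 1/(1/R2 + 1/L) = 0.2198 + j2.142 Ω.
Step 4 — Series with R1: Z_total = R1 + (R2 || L) = 4730 + j2.142 Ω = 4730∠0.0° Ω.

Z = 4730 + j2.142 Ω = 4730∠0.0° Ω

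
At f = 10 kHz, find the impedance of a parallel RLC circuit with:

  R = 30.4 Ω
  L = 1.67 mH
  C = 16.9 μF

Step 1 — Angular frequency: ω = 2π·f = 2π·1e+04 = 6.283e+04 rad/s.
Step 2 — Component impedances:
  R: Z = R = 30.4 Ω
  L: Z = jωL = j·6.283e+04·0.00167 = 0 + j104.9 Ω
  C: Z = 1/(jωC) = -j/(ω·C) = 0 - j0.9417 Ω
Step 3 — Parallel combination: 1/Z_total = 1/R + 1/L + 1/C; Z_total = 0.02968 - j0.9493 Ω = 0.9498∠-88.2° Ω.

Z = 0.02968 - j0.9493 Ω = 0.9498∠-88.2° Ω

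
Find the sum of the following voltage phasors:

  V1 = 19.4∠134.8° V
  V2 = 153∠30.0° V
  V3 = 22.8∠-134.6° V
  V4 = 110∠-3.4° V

Step 1 — Convert each phasor to rectangular form:
  V1 = 19.4·(cos(134.8°) + j·sin(134.8°)) = -13.67 + j13.77 V
  V2 = 153·(cos(30.0°) + j·sin(30.0°)) = 132.5 + j76.5 V
  V3 = 22.8·(cos(-134.6°) + j·sin(-134.6°)) = -16.01 - j16.23 V
  V4 = 110·(cos(-3.4°) + j·sin(-3.4°)) = 109.8 - j6.524 V
Step 2 — Sum components: V_total = 212.6 + j67.51 V.
Step 3 — Convert to polar: |V_total| = 223.1 V, ∠V_total = 17.6°.

V_total = 223.1∠17.6° V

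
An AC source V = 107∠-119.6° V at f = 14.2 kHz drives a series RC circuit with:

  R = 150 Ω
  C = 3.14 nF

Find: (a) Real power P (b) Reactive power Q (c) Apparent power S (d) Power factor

Step 1 — Angular frequency: ω = 2π·f = 2π·1.42e+04 = 8.922e+04 rad/s.
Step 2 — Component impedances:
  R: Z = R = 150 Ω
  C: Z = 1/(jωC) = -j/(ω·C) = 0 - j3569 Ω
Step 3 — Series combination: Z_total = R + C = 150 - j3569 Ω = 3573∠-87.6° Ω.
Step 4 — Source phasor: V = 107∠-119.6° V = -52.85 - j93.04 V.
Step 5 — Current: I = V / Z = 0.0254 - j0.01587 A = 0.02995∠-32.0° A.
Step 6 — Complex power: S = V·I* = 0.1346 - j3.202 VA.
Step 7 — Real power: P = Re(S) = 0.1346 W.
Step 8 — Reactive power: Q = Im(S) = -3.202 VAR.
Step 9 — Apparent power: |S| = 3.205 VA.
Step 10 — Power factor: PF = P/|S| = 0.04199 (leading).

(a) P = 0.1346 W  (b) Q = -3.202 VAR  (c) S = 3.205 VA  (d) PF = 0.04199 (leading)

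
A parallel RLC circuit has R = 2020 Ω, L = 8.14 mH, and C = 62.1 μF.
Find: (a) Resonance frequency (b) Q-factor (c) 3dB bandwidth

Step 1 — Resonance: ω₀ = 1/√(LC) = 1/√(0.00814·6.21e-05) = 1407 rad/s.
Step 2 — f₀ = ω₀/(2π) = 223.9 Hz.
Step 3 — Parallel Q: Q = R/(ω₀L) = 2020/(1407·0.00814) = 176.4.
Step 4 — Bandwidth: Δω = ω₀/Q = 7.972 rad/s; BW = Δω/(2π) = 1.269 Hz.

(a) f₀ = 223.9 Hz  (b) Q = 176.4  (c) BW = 1.269 Hz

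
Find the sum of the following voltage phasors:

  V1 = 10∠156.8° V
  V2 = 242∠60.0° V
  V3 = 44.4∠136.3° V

Step 1 — Convert each phasor to rectangular form:
  V1 = 10·(cos(156.8°) + j·sin(156.8°)) = -9.191 + j3.939 V
  V2 = 242·(cos(60.0°) + j·sin(60.0°)) = 121 + j209.6 V
  V3 = 44.4·(cos(136.3°) + j·sin(136.3°)) = -32.1 + j30.68 V
Step 2 — Sum components: V_total = 79.71 + j244.2 V.
Step 3 — Convert to polar: |V_total| = 256.9 V, ∠V_total = 71.9°.

V_total = 256.9∠71.9° V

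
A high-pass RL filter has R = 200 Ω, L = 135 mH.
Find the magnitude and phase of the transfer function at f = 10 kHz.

Step 1 — Angular frequency: ω = 2π·1e+04 = 6.283e+04 rad/s.
Step 2 — Transfer function: H(jω) = jωL/(R + jωL).
Step 3 — Numerator jωL = j·8482; denominator R + jωL = 200 + j8482.
Step 4 — H = 0.9994 + j0.02357.
Step 5 — Magnitude: |H| = 0.9997 (-0.0 dB); phase: φ = 1.4°.

|H| = 0.9997 (-0.0 dB), φ = 1.4°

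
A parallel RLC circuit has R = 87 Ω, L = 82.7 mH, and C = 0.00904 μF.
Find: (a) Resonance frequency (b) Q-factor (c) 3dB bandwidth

Step 1 — Resonance: ω₀ = 1/√(LC) = 1/√(0.0827·9.04e-09) = 3.657e+04 rad/s.
Step 2 — f₀ = ω₀/(2π) = 5821 Hz.
Step 3 — Parallel Q: Q = R/(ω₀L) = 87/(3.657e+04·0.0827) = 0.02876.
Step 4 — Bandwidth: Δω = ω₀/Q = 1.271e+06 rad/s; BW = Δω/(2π) = 2.024e+05 Hz.

(a) f₀ = 5821 Hz  (b) Q = 0.02876  (c) BW = 2.024e+05 Hz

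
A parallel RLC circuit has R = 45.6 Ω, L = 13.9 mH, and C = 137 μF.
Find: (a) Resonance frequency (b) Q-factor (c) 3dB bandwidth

Step 1 — Resonance: ω₀ = 1/√(LC) = 1/√(0.0139·0.000137) = 724.7 rad/s.
Step 2 — f₀ = ω₀/(2π) = 115.3 Hz.
Step 3 — Parallel Q: Q = R/(ω₀L) = 45.6/(724.7·0.0139) = 4.527.
Step 4 — Bandwidth: Δω = ω₀/Q = 160.1 rad/s; BW = Δω/(2π) = 25.48 Hz.

(a) f₀ = 115.3 Hz  (b) Q = 4.527  (c) BW = 25.48 Hz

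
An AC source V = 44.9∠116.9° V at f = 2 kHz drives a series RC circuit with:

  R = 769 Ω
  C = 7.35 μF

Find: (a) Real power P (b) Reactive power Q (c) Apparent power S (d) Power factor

Step 1 — Angular frequency: ω = 2π·f = 2π·2000 = 1.257e+04 rad/s.
Step 2 — Component impedances:
  R: Z = R = 769 Ω
  C: Z = 1/(jωC) = -j/(ω·C) = 0 - j10.83 Ω
Step 3 — Series combination: Z_total = R + C = 769 - j10.83 Ω = 769.1∠-0.8° Ω.
Step 4 — Source phasor: V = 44.9∠116.9° V = -20.31 + j40.04 V.
Step 5 — Current: I = V / Z = -0.02714 + j0.05169 A = 0.05838∠117.7° A.
Step 6 — Complex power: S = V·I* = 2.621 - j0.0369 VA.
Step 7 — Real power: P = Re(S) = 2.621 W.
Step 8 — Reactive power: Q = Im(S) = -0.0369 VAR.
Step 9 — Apparent power: |S| = 2.621 VA.
Step 10 — Power factor: PF = P/|S| = 0.9999 (leading).

(a) P = 2.621 W  (b) Q = -0.0369 VAR  (c) S = 2.621 VA  (d) PF = 0.9999 (leading)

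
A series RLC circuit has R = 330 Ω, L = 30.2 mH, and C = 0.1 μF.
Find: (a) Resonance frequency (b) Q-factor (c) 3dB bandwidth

Step 1 — Resonance condition Im(Z)=0 gives ω₀ = 1/√(LC).
Step 2 — ω₀ = 1/√(0.0302·1e-07) = 1.82e+04 rad/s.
Step 3 — f₀ = ω₀/(2π) = 2896 Hz.
Step 4 — Series Q: Q = ω₀L/R = 1.82e+04·0.0302/330 = 1.665.
Step 5 — 3dB bandwidth: Δω = ω₀/Q = 1.093e+04 rad/s; BW = Δω/(2π) = 1739 Hz.

(a) f₀ = 2896 Hz  (b) Q = 1.665  (c) BW = 1739 Hz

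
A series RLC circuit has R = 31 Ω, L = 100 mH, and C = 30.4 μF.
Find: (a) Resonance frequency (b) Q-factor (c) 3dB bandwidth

Step 1 — Resonance condition Im(Z)=0 gives ω₀ = 1/√(LC).
Step 2 — ω₀ = 1/√(0.1·3.04e-05) = 573.5 rad/s.
Step 3 — f₀ = ω₀/(2π) = 91.28 Hz.
Step 4 — Series Q: Q = ω₀L/R = 573.5·0.1/31 = 1.85.
Step 5 — 3dB bandwidth: Δω = ω₀/Q = 310 rad/s; BW = Δω/(2π) = 49.34 Hz.

(a) f₀ = 91.28 Hz  (b) Q = 1.85  (c) BW = 49.34 Hz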